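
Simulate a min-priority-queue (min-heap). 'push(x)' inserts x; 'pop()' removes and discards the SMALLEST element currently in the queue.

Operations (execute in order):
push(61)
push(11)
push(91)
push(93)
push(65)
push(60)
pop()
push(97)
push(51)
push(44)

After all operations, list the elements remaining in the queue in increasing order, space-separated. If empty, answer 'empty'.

Answer: 44 51 60 61 65 91 93 97

Derivation:
push(61): heap contents = [61]
push(11): heap contents = [11, 61]
push(91): heap contents = [11, 61, 91]
push(93): heap contents = [11, 61, 91, 93]
push(65): heap contents = [11, 61, 65, 91, 93]
push(60): heap contents = [11, 60, 61, 65, 91, 93]
pop() → 11: heap contents = [60, 61, 65, 91, 93]
push(97): heap contents = [60, 61, 65, 91, 93, 97]
push(51): heap contents = [51, 60, 61, 65, 91, 93, 97]
push(44): heap contents = [44, 51, 60, 61, 65, 91, 93, 97]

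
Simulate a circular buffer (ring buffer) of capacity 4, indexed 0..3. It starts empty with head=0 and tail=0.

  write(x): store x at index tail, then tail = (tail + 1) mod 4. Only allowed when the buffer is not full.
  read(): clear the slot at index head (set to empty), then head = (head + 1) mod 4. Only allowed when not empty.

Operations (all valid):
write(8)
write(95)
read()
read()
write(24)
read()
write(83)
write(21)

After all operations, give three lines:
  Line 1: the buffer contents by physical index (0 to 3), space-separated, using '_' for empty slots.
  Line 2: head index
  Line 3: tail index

write(8): buf=[8 _ _ _], head=0, tail=1, size=1
write(95): buf=[8 95 _ _], head=0, tail=2, size=2
read(): buf=[_ 95 _ _], head=1, tail=2, size=1
read(): buf=[_ _ _ _], head=2, tail=2, size=0
write(24): buf=[_ _ 24 _], head=2, tail=3, size=1
read(): buf=[_ _ _ _], head=3, tail=3, size=0
write(83): buf=[_ _ _ 83], head=3, tail=0, size=1
write(21): buf=[21 _ _ 83], head=3, tail=1, size=2

Answer: 21 _ _ 83
3
1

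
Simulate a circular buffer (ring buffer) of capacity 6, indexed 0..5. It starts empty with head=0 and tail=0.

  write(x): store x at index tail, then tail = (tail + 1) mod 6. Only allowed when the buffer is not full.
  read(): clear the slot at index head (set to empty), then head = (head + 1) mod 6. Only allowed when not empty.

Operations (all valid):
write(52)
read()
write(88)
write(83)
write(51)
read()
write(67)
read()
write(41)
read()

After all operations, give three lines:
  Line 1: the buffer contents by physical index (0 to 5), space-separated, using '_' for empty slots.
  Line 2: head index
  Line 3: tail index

write(52): buf=[52 _ _ _ _ _], head=0, tail=1, size=1
read(): buf=[_ _ _ _ _ _], head=1, tail=1, size=0
write(88): buf=[_ 88 _ _ _ _], head=1, tail=2, size=1
write(83): buf=[_ 88 83 _ _ _], head=1, tail=3, size=2
write(51): buf=[_ 88 83 51 _ _], head=1, tail=4, size=3
read(): buf=[_ _ 83 51 _ _], head=2, tail=4, size=2
write(67): buf=[_ _ 83 51 67 _], head=2, tail=5, size=3
read(): buf=[_ _ _ 51 67 _], head=3, tail=5, size=2
write(41): buf=[_ _ _ 51 67 41], head=3, tail=0, size=3
read(): buf=[_ _ _ _ 67 41], head=4, tail=0, size=2

Answer: _ _ _ _ 67 41
4
0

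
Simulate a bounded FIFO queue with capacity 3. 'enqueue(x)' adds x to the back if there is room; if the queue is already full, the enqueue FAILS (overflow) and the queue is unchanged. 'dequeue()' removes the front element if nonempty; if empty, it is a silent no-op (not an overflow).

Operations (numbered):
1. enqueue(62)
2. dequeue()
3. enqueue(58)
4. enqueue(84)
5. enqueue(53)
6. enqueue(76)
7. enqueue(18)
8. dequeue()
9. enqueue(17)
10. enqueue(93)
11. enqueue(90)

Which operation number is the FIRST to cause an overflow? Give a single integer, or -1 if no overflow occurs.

Answer: 6

Derivation:
1. enqueue(62): size=1
2. dequeue(): size=0
3. enqueue(58): size=1
4. enqueue(84): size=2
5. enqueue(53): size=3
6. enqueue(76): size=3=cap → OVERFLOW (fail)
7. enqueue(18): size=3=cap → OVERFLOW (fail)
8. dequeue(): size=2
9. enqueue(17): size=3
10. enqueue(93): size=3=cap → OVERFLOW (fail)
11. enqueue(90): size=3=cap → OVERFLOW (fail)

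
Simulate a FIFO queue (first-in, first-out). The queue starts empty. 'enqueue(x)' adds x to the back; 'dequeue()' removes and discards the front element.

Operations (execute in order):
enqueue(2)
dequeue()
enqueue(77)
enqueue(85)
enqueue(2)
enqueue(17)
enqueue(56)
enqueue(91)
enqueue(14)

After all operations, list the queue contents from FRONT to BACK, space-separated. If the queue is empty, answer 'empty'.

enqueue(2): [2]
dequeue(): []
enqueue(77): [77]
enqueue(85): [77, 85]
enqueue(2): [77, 85, 2]
enqueue(17): [77, 85, 2, 17]
enqueue(56): [77, 85, 2, 17, 56]
enqueue(91): [77, 85, 2, 17, 56, 91]
enqueue(14): [77, 85, 2, 17, 56, 91, 14]

Answer: 77 85 2 17 56 91 14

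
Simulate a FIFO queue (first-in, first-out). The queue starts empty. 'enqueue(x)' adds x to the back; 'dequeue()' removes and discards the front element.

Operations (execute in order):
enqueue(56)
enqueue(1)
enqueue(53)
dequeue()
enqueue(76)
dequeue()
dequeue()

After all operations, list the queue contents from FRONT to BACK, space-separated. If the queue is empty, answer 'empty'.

Answer: 76

Derivation:
enqueue(56): [56]
enqueue(1): [56, 1]
enqueue(53): [56, 1, 53]
dequeue(): [1, 53]
enqueue(76): [1, 53, 76]
dequeue(): [53, 76]
dequeue(): [76]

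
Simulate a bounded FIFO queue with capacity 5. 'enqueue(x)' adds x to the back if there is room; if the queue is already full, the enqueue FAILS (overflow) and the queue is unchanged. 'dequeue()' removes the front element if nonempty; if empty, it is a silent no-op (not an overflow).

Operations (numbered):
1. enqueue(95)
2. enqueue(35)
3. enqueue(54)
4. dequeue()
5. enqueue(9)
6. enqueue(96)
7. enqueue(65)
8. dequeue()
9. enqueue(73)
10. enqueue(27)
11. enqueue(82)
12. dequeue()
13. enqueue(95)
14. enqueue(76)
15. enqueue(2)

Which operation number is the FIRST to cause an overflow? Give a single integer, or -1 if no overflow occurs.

1. enqueue(95): size=1
2. enqueue(35): size=2
3. enqueue(54): size=3
4. dequeue(): size=2
5. enqueue(9): size=3
6. enqueue(96): size=4
7. enqueue(65): size=5
8. dequeue(): size=4
9. enqueue(73): size=5
10. enqueue(27): size=5=cap → OVERFLOW (fail)
11. enqueue(82): size=5=cap → OVERFLOW (fail)
12. dequeue(): size=4
13. enqueue(95): size=5
14. enqueue(76): size=5=cap → OVERFLOW (fail)
15. enqueue(2): size=5=cap → OVERFLOW (fail)

Answer: 10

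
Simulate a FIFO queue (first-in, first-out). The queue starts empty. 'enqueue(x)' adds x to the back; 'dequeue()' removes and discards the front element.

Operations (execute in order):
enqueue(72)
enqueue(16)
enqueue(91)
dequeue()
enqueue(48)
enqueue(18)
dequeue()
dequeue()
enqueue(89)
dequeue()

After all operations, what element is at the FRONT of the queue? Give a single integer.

Answer: 18

Derivation:
enqueue(72): queue = [72]
enqueue(16): queue = [72, 16]
enqueue(91): queue = [72, 16, 91]
dequeue(): queue = [16, 91]
enqueue(48): queue = [16, 91, 48]
enqueue(18): queue = [16, 91, 48, 18]
dequeue(): queue = [91, 48, 18]
dequeue(): queue = [48, 18]
enqueue(89): queue = [48, 18, 89]
dequeue(): queue = [18, 89]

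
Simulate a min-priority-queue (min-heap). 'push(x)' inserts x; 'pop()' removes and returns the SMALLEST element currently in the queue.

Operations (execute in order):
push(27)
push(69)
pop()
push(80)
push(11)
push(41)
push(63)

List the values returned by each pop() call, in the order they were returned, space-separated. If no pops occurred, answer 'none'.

push(27): heap contents = [27]
push(69): heap contents = [27, 69]
pop() → 27: heap contents = [69]
push(80): heap contents = [69, 80]
push(11): heap contents = [11, 69, 80]
push(41): heap contents = [11, 41, 69, 80]
push(63): heap contents = [11, 41, 63, 69, 80]

Answer: 27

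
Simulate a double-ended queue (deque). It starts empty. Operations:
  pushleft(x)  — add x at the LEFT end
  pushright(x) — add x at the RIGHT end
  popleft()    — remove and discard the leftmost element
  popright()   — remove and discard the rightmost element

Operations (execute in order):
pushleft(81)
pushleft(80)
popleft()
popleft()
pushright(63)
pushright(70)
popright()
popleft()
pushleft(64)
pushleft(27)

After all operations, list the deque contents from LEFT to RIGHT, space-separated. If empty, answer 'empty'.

Answer: 27 64

Derivation:
pushleft(81): [81]
pushleft(80): [80, 81]
popleft(): [81]
popleft(): []
pushright(63): [63]
pushright(70): [63, 70]
popright(): [63]
popleft(): []
pushleft(64): [64]
pushleft(27): [27, 64]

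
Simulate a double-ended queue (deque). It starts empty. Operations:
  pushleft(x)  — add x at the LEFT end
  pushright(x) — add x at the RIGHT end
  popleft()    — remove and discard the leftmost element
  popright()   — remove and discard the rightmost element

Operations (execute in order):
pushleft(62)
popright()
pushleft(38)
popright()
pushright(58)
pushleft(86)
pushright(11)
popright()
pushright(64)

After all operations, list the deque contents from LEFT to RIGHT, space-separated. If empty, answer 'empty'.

pushleft(62): [62]
popright(): []
pushleft(38): [38]
popright(): []
pushright(58): [58]
pushleft(86): [86, 58]
pushright(11): [86, 58, 11]
popright(): [86, 58]
pushright(64): [86, 58, 64]

Answer: 86 58 64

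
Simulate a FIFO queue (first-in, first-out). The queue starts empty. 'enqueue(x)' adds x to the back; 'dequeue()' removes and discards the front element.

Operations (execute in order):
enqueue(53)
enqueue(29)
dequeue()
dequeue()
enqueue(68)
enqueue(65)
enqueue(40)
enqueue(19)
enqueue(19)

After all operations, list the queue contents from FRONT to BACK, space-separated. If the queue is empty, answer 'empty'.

Answer: 68 65 40 19 19

Derivation:
enqueue(53): [53]
enqueue(29): [53, 29]
dequeue(): [29]
dequeue(): []
enqueue(68): [68]
enqueue(65): [68, 65]
enqueue(40): [68, 65, 40]
enqueue(19): [68, 65, 40, 19]
enqueue(19): [68, 65, 40, 19, 19]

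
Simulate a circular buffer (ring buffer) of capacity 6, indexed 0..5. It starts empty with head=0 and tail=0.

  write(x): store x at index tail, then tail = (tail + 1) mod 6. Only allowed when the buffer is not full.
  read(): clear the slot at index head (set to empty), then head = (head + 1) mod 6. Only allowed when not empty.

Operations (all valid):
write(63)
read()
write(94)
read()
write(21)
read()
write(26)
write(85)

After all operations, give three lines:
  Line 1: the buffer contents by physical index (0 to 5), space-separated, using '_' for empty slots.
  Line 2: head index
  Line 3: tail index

Answer: _ _ _ 26 85 _
3
5

Derivation:
write(63): buf=[63 _ _ _ _ _], head=0, tail=1, size=1
read(): buf=[_ _ _ _ _ _], head=1, tail=1, size=0
write(94): buf=[_ 94 _ _ _ _], head=1, tail=2, size=1
read(): buf=[_ _ _ _ _ _], head=2, tail=2, size=0
write(21): buf=[_ _ 21 _ _ _], head=2, tail=3, size=1
read(): buf=[_ _ _ _ _ _], head=3, tail=3, size=0
write(26): buf=[_ _ _ 26 _ _], head=3, tail=4, size=1
write(85): buf=[_ _ _ 26 85 _], head=3, tail=5, size=2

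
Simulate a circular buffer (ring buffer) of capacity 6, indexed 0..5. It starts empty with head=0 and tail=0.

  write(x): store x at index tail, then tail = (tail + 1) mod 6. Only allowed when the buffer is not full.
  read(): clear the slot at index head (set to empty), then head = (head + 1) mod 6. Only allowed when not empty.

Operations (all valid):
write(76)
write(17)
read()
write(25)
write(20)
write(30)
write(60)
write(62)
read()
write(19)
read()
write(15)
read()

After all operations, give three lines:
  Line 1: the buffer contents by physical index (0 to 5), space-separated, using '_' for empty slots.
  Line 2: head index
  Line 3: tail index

Answer: 62 19 15 _ 30 60
4
3

Derivation:
write(76): buf=[76 _ _ _ _ _], head=0, tail=1, size=1
write(17): buf=[76 17 _ _ _ _], head=0, tail=2, size=2
read(): buf=[_ 17 _ _ _ _], head=1, tail=2, size=1
write(25): buf=[_ 17 25 _ _ _], head=1, tail=3, size=2
write(20): buf=[_ 17 25 20 _ _], head=1, tail=4, size=3
write(30): buf=[_ 17 25 20 30 _], head=1, tail=5, size=4
write(60): buf=[_ 17 25 20 30 60], head=1, tail=0, size=5
write(62): buf=[62 17 25 20 30 60], head=1, tail=1, size=6
read(): buf=[62 _ 25 20 30 60], head=2, tail=1, size=5
write(19): buf=[62 19 25 20 30 60], head=2, tail=2, size=6
read(): buf=[62 19 _ 20 30 60], head=3, tail=2, size=5
write(15): buf=[62 19 15 20 30 60], head=3, tail=3, size=6
read(): buf=[62 19 15 _ 30 60], head=4, tail=3, size=5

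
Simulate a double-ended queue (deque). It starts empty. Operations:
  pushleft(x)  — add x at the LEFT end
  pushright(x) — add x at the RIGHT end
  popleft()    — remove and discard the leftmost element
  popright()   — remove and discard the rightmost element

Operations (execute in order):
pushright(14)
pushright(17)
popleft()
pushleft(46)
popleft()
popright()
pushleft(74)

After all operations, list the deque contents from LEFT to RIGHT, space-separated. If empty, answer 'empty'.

pushright(14): [14]
pushright(17): [14, 17]
popleft(): [17]
pushleft(46): [46, 17]
popleft(): [17]
popright(): []
pushleft(74): [74]

Answer: 74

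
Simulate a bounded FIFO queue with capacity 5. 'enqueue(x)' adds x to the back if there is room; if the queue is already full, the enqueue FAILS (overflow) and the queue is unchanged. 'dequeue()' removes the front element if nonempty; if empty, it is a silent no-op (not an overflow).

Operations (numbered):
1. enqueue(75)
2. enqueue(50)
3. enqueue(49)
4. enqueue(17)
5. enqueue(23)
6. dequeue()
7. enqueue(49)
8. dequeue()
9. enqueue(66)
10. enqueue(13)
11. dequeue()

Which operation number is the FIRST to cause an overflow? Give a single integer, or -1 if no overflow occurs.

1. enqueue(75): size=1
2. enqueue(50): size=2
3. enqueue(49): size=3
4. enqueue(17): size=4
5. enqueue(23): size=5
6. dequeue(): size=4
7. enqueue(49): size=5
8. dequeue(): size=4
9. enqueue(66): size=5
10. enqueue(13): size=5=cap → OVERFLOW (fail)
11. dequeue(): size=4

Answer: 10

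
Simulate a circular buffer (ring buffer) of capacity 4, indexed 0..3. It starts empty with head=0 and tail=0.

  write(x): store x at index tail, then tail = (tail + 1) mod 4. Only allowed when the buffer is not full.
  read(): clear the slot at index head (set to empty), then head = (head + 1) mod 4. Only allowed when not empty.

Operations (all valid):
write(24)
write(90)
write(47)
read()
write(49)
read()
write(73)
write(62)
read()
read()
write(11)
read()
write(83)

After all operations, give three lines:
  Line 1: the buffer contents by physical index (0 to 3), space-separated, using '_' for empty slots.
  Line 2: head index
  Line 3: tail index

write(24): buf=[24 _ _ _], head=0, tail=1, size=1
write(90): buf=[24 90 _ _], head=0, tail=2, size=2
write(47): buf=[24 90 47 _], head=0, tail=3, size=3
read(): buf=[_ 90 47 _], head=1, tail=3, size=2
write(49): buf=[_ 90 47 49], head=1, tail=0, size=3
read(): buf=[_ _ 47 49], head=2, tail=0, size=2
write(73): buf=[73 _ 47 49], head=2, tail=1, size=3
write(62): buf=[73 62 47 49], head=2, tail=2, size=4
read(): buf=[73 62 _ 49], head=3, tail=2, size=3
read(): buf=[73 62 _ _], head=0, tail=2, size=2
write(11): buf=[73 62 11 _], head=0, tail=3, size=3
read(): buf=[_ 62 11 _], head=1, tail=3, size=2
write(83): buf=[_ 62 11 83], head=1, tail=0, size=3

Answer: _ 62 11 83
1
0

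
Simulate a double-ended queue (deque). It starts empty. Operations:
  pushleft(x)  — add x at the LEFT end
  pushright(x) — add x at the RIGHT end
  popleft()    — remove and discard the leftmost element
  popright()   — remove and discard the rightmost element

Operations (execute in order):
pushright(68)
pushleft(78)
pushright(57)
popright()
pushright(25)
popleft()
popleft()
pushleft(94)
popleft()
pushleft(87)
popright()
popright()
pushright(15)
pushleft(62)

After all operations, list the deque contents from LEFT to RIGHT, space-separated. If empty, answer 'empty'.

pushright(68): [68]
pushleft(78): [78, 68]
pushright(57): [78, 68, 57]
popright(): [78, 68]
pushright(25): [78, 68, 25]
popleft(): [68, 25]
popleft(): [25]
pushleft(94): [94, 25]
popleft(): [25]
pushleft(87): [87, 25]
popright(): [87]
popright(): []
pushright(15): [15]
pushleft(62): [62, 15]

Answer: 62 15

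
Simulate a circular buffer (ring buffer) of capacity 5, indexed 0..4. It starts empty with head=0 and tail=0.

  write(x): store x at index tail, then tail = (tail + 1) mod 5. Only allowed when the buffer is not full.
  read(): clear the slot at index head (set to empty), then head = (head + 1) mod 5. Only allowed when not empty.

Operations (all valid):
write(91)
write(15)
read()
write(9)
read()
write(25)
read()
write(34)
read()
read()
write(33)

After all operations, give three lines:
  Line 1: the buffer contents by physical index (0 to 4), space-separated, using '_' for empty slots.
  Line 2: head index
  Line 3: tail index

Answer: 33 _ _ _ _
0
1

Derivation:
write(91): buf=[91 _ _ _ _], head=0, tail=1, size=1
write(15): buf=[91 15 _ _ _], head=0, tail=2, size=2
read(): buf=[_ 15 _ _ _], head=1, tail=2, size=1
write(9): buf=[_ 15 9 _ _], head=1, tail=3, size=2
read(): buf=[_ _ 9 _ _], head=2, tail=3, size=1
write(25): buf=[_ _ 9 25 _], head=2, tail=4, size=2
read(): buf=[_ _ _ 25 _], head=3, tail=4, size=1
write(34): buf=[_ _ _ 25 34], head=3, tail=0, size=2
read(): buf=[_ _ _ _ 34], head=4, tail=0, size=1
read(): buf=[_ _ _ _ _], head=0, tail=0, size=0
write(33): buf=[33 _ _ _ _], head=0, tail=1, size=1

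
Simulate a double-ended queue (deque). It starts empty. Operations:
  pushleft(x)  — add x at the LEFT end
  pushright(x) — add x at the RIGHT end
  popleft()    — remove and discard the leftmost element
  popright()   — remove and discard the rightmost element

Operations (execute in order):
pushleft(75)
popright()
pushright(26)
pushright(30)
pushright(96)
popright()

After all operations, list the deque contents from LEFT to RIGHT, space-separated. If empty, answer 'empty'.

pushleft(75): [75]
popright(): []
pushright(26): [26]
pushright(30): [26, 30]
pushright(96): [26, 30, 96]
popright(): [26, 30]

Answer: 26 30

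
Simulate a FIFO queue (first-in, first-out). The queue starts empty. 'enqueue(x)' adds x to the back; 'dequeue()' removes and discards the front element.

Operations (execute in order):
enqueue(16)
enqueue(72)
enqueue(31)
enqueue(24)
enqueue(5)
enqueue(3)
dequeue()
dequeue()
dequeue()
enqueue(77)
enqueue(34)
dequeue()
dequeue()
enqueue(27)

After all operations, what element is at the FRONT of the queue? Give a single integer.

Answer: 3

Derivation:
enqueue(16): queue = [16]
enqueue(72): queue = [16, 72]
enqueue(31): queue = [16, 72, 31]
enqueue(24): queue = [16, 72, 31, 24]
enqueue(5): queue = [16, 72, 31, 24, 5]
enqueue(3): queue = [16, 72, 31, 24, 5, 3]
dequeue(): queue = [72, 31, 24, 5, 3]
dequeue(): queue = [31, 24, 5, 3]
dequeue(): queue = [24, 5, 3]
enqueue(77): queue = [24, 5, 3, 77]
enqueue(34): queue = [24, 5, 3, 77, 34]
dequeue(): queue = [5, 3, 77, 34]
dequeue(): queue = [3, 77, 34]
enqueue(27): queue = [3, 77, 34, 27]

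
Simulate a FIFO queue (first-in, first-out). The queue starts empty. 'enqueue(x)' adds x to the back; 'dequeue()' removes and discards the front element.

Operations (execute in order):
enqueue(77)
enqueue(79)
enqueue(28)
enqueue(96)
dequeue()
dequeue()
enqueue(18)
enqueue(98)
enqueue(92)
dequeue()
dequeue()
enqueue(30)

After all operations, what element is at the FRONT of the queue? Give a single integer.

Answer: 18

Derivation:
enqueue(77): queue = [77]
enqueue(79): queue = [77, 79]
enqueue(28): queue = [77, 79, 28]
enqueue(96): queue = [77, 79, 28, 96]
dequeue(): queue = [79, 28, 96]
dequeue(): queue = [28, 96]
enqueue(18): queue = [28, 96, 18]
enqueue(98): queue = [28, 96, 18, 98]
enqueue(92): queue = [28, 96, 18, 98, 92]
dequeue(): queue = [96, 18, 98, 92]
dequeue(): queue = [18, 98, 92]
enqueue(30): queue = [18, 98, 92, 30]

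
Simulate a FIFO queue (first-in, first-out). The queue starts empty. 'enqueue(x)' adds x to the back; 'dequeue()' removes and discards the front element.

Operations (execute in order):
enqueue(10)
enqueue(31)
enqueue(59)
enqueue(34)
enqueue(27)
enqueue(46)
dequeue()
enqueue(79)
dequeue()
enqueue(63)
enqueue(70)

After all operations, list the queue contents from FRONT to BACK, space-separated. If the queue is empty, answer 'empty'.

Answer: 59 34 27 46 79 63 70

Derivation:
enqueue(10): [10]
enqueue(31): [10, 31]
enqueue(59): [10, 31, 59]
enqueue(34): [10, 31, 59, 34]
enqueue(27): [10, 31, 59, 34, 27]
enqueue(46): [10, 31, 59, 34, 27, 46]
dequeue(): [31, 59, 34, 27, 46]
enqueue(79): [31, 59, 34, 27, 46, 79]
dequeue(): [59, 34, 27, 46, 79]
enqueue(63): [59, 34, 27, 46, 79, 63]
enqueue(70): [59, 34, 27, 46, 79, 63, 70]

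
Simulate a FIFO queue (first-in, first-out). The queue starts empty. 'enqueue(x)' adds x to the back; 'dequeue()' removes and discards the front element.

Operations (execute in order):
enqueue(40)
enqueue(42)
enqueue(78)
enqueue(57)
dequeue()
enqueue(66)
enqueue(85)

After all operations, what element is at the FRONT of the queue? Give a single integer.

enqueue(40): queue = [40]
enqueue(42): queue = [40, 42]
enqueue(78): queue = [40, 42, 78]
enqueue(57): queue = [40, 42, 78, 57]
dequeue(): queue = [42, 78, 57]
enqueue(66): queue = [42, 78, 57, 66]
enqueue(85): queue = [42, 78, 57, 66, 85]

Answer: 42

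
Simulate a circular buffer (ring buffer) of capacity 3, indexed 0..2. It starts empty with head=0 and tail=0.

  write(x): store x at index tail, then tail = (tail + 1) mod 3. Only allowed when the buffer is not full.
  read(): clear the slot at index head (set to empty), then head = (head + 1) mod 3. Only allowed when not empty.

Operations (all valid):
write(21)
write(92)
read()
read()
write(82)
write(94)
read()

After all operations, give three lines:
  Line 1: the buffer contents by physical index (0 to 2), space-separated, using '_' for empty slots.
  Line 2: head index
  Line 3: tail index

Answer: 94 _ _
0
1

Derivation:
write(21): buf=[21 _ _], head=0, tail=1, size=1
write(92): buf=[21 92 _], head=0, tail=2, size=2
read(): buf=[_ 92 _], head=1, tail=2, size=1
read(): buf=[_ _ _], head=2, tail=2, size=0
write(82): buf=[_ _ 82], head=2, tail=0, size=1
write(94): buf=[94 _ 82], head=2, tail=1, size=2
read(): buf=[94 _ _], head=0, tail=1, size=1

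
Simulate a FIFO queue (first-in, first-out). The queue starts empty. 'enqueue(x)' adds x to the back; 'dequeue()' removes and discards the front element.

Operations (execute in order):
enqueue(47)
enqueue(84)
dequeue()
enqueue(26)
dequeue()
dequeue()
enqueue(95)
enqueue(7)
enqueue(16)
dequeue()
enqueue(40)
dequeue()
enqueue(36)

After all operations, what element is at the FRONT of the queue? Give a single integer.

enqueue(47): queue = [47]
enqueue(84): queue = [47, 84]
dequeue(): queue = [84]
enqueue(26): queue = [84, 26]
dequeue(): queue = [26]
dequeue(): queue = []
enqueue(95): queue = [95]
enqueue(7): queue = [95, 7]
enqueue(16): queue = [95, 7, 16]
dequeue(): queue = [7, 16]
enqueue(40): queue = [7, 16, 40]
dequeue(): queue = [16, 40]
enqueue(36): queue = [16, 40, 36]

Answer: 16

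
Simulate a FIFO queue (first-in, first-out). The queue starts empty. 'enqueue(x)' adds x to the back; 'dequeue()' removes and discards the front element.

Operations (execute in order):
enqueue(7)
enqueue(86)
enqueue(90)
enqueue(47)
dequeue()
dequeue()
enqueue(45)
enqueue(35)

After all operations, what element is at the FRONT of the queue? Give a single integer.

enqueue(7): queue = [7]
enqueue(86): queue = [7, 86]
enqueue(90): queue = [7, 86, 90]
enqueue(47): queue = [7, 86, 90, 47]
dequeue(): queue = [86, 90, 47]
dequeue(): queue = [90, 47]
enqueue(45): queue = [90, 47, 45]
enqueue(35): queue = [90, 47, 45, 35]

Answer: 90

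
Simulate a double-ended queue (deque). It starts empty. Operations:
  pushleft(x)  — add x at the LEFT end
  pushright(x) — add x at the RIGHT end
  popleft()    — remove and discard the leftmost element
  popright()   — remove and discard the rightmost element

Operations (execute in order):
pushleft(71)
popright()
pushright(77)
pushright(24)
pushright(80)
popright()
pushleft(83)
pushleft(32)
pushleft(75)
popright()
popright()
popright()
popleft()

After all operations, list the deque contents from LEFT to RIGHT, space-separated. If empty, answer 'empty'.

Answer: 32

Derivation:
pushleft(71): [71]
popright(): []
pushright(77): [77]
pushright(24): [77, 24]
pushright(80): [77, 24, 80]
popright(): [77, 24]
pushleft(83): [83, 77, 24]
pushleft(32): [32, 83, 77, 24]
pushleft(75): [75, 32, 83, 77, 24]
popright(): [75, 32, 83, 77]
popright(): [75, 32, 83]
popright(): [75, 32]
popleft(): [32]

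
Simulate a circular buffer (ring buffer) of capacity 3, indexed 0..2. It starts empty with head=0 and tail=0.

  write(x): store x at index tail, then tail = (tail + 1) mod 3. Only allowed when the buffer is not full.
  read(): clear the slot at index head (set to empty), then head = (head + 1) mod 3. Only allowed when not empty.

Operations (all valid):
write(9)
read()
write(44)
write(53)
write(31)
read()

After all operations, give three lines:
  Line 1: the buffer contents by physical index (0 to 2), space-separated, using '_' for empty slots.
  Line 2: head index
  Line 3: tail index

write(9): buf=[9 _ _], head=0, tail=1, size=1
read(): buf=[_ _ _], head=1, tail=1, size=0
write(44): buf=[_ 44 _], head=1, tail=2, size=1
write(53): buf=[_ 44 53], head=1, tail=0, size=2
write(31): buf=[31 44 53], head=1, tail=1, size=3
read(): buf=[31 _ 53], head=2, tail=1, size=2

Answer: 31 _ 53
2
1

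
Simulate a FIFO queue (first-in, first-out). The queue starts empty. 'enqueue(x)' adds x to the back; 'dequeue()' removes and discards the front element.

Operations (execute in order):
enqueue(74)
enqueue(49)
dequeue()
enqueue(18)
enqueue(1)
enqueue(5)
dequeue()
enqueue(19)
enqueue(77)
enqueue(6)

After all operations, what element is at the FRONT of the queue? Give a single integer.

Answer: 18

Derivation:
enqueue(74): queue = [74]
enqueue(49): queue = [74, 49]
dequeue(): queue = [49]
enqueue(18): queue = [49, 18]
enqueue(1): queue = [49, 18, 1]
enqueue(5): queue = [49, 18, 1, 5]
dequeue(): queue = [18, 1, 5]
enqueue(19): queue = [18, 1, 5, 19]
enqueue(77): queue = [18, 1, 5, 19, 77]
enqueue(6): queue = [18, 1, 5, 19, 77, 6]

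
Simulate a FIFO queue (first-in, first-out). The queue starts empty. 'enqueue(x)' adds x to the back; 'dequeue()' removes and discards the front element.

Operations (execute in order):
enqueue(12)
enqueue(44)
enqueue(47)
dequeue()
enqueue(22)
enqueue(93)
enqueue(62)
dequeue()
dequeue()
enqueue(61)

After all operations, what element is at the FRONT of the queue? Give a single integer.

enqueue(12): queue = [12]
enqueue(44): queue = [12, 44]
enqueue(47): queue = [12, 44, 47]
dequeue(): queue = [44, 47]
enqueue(22): queue = [44, 47, 22]
enqueue(93): queue = [44, 47, 22, 93]
enqueue(62): queue = [44, 47, 22, 93, 62]
dequeue(): queue = [47, 22, 93, 62]
dequeue(): queue = [22, 93, 62]
enqueue(61): queue = [22, 93, 62, 61]

Answer: 22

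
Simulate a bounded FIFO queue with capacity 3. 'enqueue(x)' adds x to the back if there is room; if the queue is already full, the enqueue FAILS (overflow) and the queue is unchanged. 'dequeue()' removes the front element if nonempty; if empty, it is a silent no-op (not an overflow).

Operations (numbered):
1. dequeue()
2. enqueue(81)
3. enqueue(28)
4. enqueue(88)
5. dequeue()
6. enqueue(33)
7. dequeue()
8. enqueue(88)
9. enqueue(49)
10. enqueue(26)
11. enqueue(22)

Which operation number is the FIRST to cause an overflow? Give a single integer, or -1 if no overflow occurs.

1. dequeue(): empty, no-op, size=0
2. enqueue(81): size=1
3. enqueue(28): size=2
4. enqueue(88): size=3
5. dequeue(): size=2
6. enqueue(33): size=3
7. dequeue(): size=2
8. enqueue(88): size=3
9. enqueue(49): size=3=cap → OVERFLOW (fail)
10. enqueue(26): size=3=cap → OVERFLOW (fail)
11. enqueue(22): size=3=cap → OVERFLOW (fail)

Answer: 9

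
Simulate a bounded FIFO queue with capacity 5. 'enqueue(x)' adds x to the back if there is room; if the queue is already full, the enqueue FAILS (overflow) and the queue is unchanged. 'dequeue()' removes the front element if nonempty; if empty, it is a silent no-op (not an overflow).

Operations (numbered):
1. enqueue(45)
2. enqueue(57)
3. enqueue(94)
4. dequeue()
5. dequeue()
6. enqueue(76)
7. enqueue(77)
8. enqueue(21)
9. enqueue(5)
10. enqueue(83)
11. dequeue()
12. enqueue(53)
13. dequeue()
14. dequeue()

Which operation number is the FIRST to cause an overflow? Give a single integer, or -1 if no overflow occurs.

1. enqueue(45): size=1
2. enqueue(57): size=2
3. enqueue(94): size=3
4. dequeue(): size=2
5. dequeue(): size=1
6. enqueue(76): size=2
7. enqueue(77): size=3
8. enqueue(21): size=4
9. enqueue(5): size=5
10. enqueue(83): size=5=cap → OVERFLOW (fail)
11. dequeue(): size=4
12. enqueue(53): size=5
13. dequeue(): size=4
14. dequeue(): size=3

Answer: 10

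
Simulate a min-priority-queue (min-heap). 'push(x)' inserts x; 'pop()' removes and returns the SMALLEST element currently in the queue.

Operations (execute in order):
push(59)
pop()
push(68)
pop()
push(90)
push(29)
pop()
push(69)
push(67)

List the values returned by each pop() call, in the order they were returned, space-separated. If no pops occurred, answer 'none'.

push(59): heap contents = [59]
pop() → 59: heap contents = []
push(68): heap contents = [68]
pop() → 68: heap contents = []
push(90): heap contents = [90]
push(29): heap contents = [29, 90]
pop() → 29: heap contents = [90]
push(69): heap contents = [69, 90]
push(67): heap contents = [67, 69, 90]

Answer: 59 68 29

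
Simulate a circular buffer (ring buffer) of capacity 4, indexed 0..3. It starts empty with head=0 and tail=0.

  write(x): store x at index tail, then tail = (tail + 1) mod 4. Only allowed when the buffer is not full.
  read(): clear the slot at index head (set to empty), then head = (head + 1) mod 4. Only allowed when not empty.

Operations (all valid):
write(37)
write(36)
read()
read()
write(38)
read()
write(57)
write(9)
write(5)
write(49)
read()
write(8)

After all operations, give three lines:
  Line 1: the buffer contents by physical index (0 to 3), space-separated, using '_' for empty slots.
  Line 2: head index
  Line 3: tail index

write(37): buf=[37 _ _ _], head=0, tail=1, size=1
write(36): buf=[37 36 _ _], head=0, tail=2, size=2
read(): buf=[_ 36 _ _], head=1, tail=2, size=1
read(): buf=[_ _ _ _], head=2, tail=2, size=0
write(38): buf=[_ _ 38 _], head=2, tail=3, size=1
read(): buf=[_ _ _ _], head=3, tail=3, size=0
write(57): buf=[_ _ _ 57], head=3, tail=0, size=1
write(9): buf=[9 _ _ 57], head=3, tail=1, size=2
write(5): buf=[9 5 _ 57], head=3, tail=2, size=3
write(49): buf=[9 5 49 57], head=3, tail=3, size=4
read(): buf=[9 5 49 _], head=0, tail=3, size=3
write(8): buf=[9 5 49 8], head=0, tail=0, size=4

Answer: 9 5 49 8
0
0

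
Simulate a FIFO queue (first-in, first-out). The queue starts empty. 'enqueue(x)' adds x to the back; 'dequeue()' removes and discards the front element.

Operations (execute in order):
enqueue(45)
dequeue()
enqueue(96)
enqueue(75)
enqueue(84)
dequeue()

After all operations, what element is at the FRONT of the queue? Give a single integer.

enqueue(45): queue = [45]
dequeue(): queue = []
enqueue(96): queue = [96]
enqueue(75): queue = [96, 75]
enqueue(84): queue = [96, 75, 84]
dequeue(): queue = [75, 84]

Answer: 75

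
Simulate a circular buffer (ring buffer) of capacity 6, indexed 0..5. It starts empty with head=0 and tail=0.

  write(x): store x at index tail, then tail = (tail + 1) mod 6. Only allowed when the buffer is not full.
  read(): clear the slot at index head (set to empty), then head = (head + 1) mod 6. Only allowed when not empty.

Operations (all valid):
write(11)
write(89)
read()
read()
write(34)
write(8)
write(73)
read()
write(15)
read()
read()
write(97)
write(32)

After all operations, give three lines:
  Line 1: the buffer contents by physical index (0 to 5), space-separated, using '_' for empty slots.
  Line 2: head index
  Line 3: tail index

write(11): buf=[11 _ _ _ _ _], head=0, tail=1, size=1
write(89): buf=[11 89 _ _ _ _], head=0, tail=2, size=2
read(): buf=[_ 89 _ _ _ _], head=1, tail=2, size=1
read(): buf=[_ _ _ _ _ _], head=2, tail=2, size=0
write(34): buf=[_ _ 34 _ _ _], head=2, tail=3, size=1
write(8): buf=[_ _ 34 8 _ _], head=2, tail=4, size=2
write(73): buf=[_ _ 34 8 73 _], head=2, tail=5, size=3
read(): buf=[_ _ _ 8 73 _], head=3, tail=5, size=2
write(15): buf=[_ _ _ 8 73 15], head=3, tail=0, size=3
read(): buf=[_ _ _ _ 73 15], head=4, tail=0, size=2
read(): buf=[_ _ _ _ _ 15], head=5, tail=0, size=1
write(97): buf=[97 _ _ _ _ 15], head=5, tail=1, size=2
write(32): buf=[97 32 _ _ _ 15], head=5, tail=2, size=3

Answer: 97 32 _ _ _ 15
5
2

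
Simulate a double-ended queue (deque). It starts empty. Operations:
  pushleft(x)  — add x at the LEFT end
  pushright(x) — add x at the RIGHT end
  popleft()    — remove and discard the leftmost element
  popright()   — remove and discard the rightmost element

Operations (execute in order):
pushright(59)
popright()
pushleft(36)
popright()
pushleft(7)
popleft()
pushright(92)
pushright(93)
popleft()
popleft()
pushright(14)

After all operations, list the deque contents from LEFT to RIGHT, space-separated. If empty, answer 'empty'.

pushright(59): [59]
popright(): []
pushleft(36): [36]
popright(): []
pushleft(7): [7]
popleft(): []
pushright(92): [92]
pushright(93): [92, 93]
popleft(): [93]
popleft(): []
pushright(14): [14]

Answer: 14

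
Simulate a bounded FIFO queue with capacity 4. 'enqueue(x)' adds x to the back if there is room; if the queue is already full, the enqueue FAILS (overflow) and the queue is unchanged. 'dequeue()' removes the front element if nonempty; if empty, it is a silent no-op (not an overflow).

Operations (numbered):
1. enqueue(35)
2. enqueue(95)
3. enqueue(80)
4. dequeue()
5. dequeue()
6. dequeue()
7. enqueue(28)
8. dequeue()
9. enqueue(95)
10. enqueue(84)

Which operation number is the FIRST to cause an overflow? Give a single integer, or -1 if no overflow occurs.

1. enqueue(35): size=1
2. enqueue(95): size=2
3. enqueue(80): size=3
4. dequeue(): size=2
5. dequeue(): size=1
6. dequeue(): size=0
7. enqueue(28): size=1
8. dequeue(): size=0
9. enqueue(95): size=1
10. enqueue(84): size=2

Answer: -1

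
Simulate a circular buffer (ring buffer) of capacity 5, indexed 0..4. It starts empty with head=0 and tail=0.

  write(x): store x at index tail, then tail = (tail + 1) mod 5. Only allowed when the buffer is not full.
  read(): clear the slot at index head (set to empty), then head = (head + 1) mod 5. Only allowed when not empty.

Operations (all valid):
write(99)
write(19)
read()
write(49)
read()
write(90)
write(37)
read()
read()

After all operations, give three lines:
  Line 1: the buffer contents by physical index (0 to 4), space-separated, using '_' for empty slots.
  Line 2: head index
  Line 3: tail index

write(99): buf=[99 _ _ _ _], head=0, tail=1, size=1
write(19): buf=[99 19 _ _ _], head=0, tail=2, size=2
read(): buf=[_ 19 _ _ _], head=1, tail=2, size=1
write(49): buf=[_ 19 49 _ _], head=1, tail=3, size=2
read(): buf=[_ _ 49 _ _], head=2, tail=3, size=1
write(90): buf=[_ _ 49 90 _], head=2, tail=4, size=2
write(37): buf=[_ _ 49 90 37], head=2, tail=0, size=3
read(): buf=[_ _ _ 90 37], head=3, tail=0, size=2
read(): buf=[_ _ _ _ 37], head=4, tail=0, size=1

Answer: _ _ _ _ 37
4
0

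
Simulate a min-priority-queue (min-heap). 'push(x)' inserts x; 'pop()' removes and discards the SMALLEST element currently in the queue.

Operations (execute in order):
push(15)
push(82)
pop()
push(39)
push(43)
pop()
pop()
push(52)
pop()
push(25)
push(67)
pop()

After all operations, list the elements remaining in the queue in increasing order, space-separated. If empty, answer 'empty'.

push(15): heap contents = [15]
push(82): heap contents = [15, 82]
pop() → 15: heap contents = [82]
push(39): heap contents = [39, 82]
push(43): heap contents = [39, 43, 82]
pop() → 39: heap contents = [43, 82]
pop() → 43: heap contents = [82]
push(52): heap contents = [52, 82]
pop() → 52: heap contents = [82]
push(25): heap contents = [25, 82]
push(67): heap contents = [25, 67, 82]
pop() → 25: heap contents = [67, 82]

Answer: 67 82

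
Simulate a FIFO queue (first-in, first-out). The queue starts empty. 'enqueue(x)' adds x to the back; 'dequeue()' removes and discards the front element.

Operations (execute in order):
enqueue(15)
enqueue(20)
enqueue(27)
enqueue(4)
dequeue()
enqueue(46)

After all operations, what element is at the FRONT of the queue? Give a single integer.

enqueue(15): queue = [15]
enqueue(20): queue = [15, 20]
enqueue(27): queue = [15, 20, 27]
enqueue(4): queue = [15, 20, 27, 4]
dequeue(): queue = [20, 27, 4]
enqueue(46): queue = [20, 27, 4, 46]

Answer: 20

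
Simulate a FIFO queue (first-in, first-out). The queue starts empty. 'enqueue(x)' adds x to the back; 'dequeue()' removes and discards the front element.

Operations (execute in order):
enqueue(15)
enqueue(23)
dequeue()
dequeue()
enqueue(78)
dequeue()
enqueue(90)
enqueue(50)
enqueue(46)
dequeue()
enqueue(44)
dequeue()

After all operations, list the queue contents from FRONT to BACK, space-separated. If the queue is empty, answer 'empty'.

enqueue(15): [15]
enqueue(23): [15, 23]
dequeue(): [23]
dequeue(): []
enqueue(78): [78]
dequeue(): []
enqueue(90): [90]
enqueue(50): [90, 50]
enqueue(46): [90, 50, 46]
dequeue(): [50, 46]
enqueue(44): [50, 46, 44]
dequeue(): [46, 44]

Answer: 46 44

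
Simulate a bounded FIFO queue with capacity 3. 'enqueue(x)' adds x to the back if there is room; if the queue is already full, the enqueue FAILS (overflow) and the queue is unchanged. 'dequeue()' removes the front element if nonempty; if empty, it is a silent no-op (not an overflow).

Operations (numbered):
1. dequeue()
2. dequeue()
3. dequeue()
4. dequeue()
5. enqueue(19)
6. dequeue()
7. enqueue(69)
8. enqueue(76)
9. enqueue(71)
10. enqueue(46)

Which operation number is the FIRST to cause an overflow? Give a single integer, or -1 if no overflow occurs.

Answer: 10

Derivation:
1. dequeue(): empty, no-op, size=0
2. dequeue(): empty, no-op, size=0
3. dequeue(): empty, no-op, size=0
4. dequeue(): empty, no-op, size=0
5. enqueue(19): size=1
6. dequeue(): size=0
7. enqueue(69): size=1
8. enqueue(76): size=2
9. enqueue(71): size=3
10. enqueue(46): size=3=cap → OVERFLOW (fail)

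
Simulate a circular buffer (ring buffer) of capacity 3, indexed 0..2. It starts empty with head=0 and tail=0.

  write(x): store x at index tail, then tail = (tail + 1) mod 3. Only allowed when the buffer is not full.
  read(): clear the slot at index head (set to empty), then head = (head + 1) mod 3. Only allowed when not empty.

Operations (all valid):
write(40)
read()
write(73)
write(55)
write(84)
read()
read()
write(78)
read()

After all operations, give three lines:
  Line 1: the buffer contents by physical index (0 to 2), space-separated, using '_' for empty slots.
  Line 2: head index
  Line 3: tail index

write(40): buf=[40 _ _], head=0, tail=1, size=1
read(): buf=[_ _ _], head=1, tail=1, size=0
write(73): buf=[_ 73 _], head=1, tail=2, size=1
write(55): buf=[_ 73 55], head=1, tail=0, size=2
write(84): buf=[84 73 55], head=1, tail=1, size=3
read(): buf=[84 _ 55], head=2, tail=1, size=2
read(): buf=[84 _ _], head=0, tail=1, size=1
write(78): buf=[84 78 _], head=0, tail=2, size=2
read(): buf=[_ 78 _], head=1, tail=2, size=1

Answer: _ 78 _
1
2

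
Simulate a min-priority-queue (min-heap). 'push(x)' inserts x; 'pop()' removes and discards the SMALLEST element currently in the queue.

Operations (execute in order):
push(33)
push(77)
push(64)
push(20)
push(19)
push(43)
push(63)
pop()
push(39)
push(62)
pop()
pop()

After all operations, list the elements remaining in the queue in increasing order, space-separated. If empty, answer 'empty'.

push(33): heap contents = [33]
push(77): heap contents = [33, 77]
push(64): heap contents = [33, 64, 77]
push(20): heap contents = [20, 33, 64, 77]
push(19): heap contents = [19, 20, 33, 64, 77]
push(43): heap contents = [19, 20, 33, 43, 64, 77]
push(63): heap contents = [19, 20, 33, 43, 63, 64, 77]
pop() → 19: heap contents = [20, 33, 43, 63, 64, 77]
push(39): heap contents = [20, 33, 39, 43, 63, 64, 77]
push(62): heap contents = [20, 33, 39, 43, 62, 63, 64, 77]
pop() → 20: heap contents = [33, 39, 43, 62, 63, 64, 77]
pop() → 33: heap contents = [39, 43, 62, 63, 64, 77]

Answer: 39 43 62 63 64 77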